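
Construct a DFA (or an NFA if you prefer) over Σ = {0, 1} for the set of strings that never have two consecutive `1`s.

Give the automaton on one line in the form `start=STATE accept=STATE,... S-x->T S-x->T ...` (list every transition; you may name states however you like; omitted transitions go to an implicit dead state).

This is the complement of 'contains `11`'. Use the same substring-matching states — q0 through q2 holding how much of `11` has just been matched — but flip the accepting set: everything except the trap q2 accepts.
A 3-state machine:
        0   1  
>* q0   q0  q1 
 * q1   q0  q2 
   q2   q2  q2 
(> = start, * = accepting)

start=q0 accept=q0,q1 q0-0->q0 q0-1->q1 q1-0->q0 q1-1->q2 q2-0->q2 q2-1->q2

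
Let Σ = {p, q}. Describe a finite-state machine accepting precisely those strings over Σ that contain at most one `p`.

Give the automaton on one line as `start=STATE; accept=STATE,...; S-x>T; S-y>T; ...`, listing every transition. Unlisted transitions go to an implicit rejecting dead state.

start=s0; accept=s0,s1; s0-p>s1; s0-q>s0; s1-p>s2; s1-q>s1; s2-p>s2; s2-q>s2

Only the number of `p`s matters, and only up to 2. Make a chain s0 → s1 → s2 advanced by each `p` (with s2 absorbing); every other symbol self-loops. The accepting set is {s0, s1}.
A 3-state machine:
        p   q  
>* s0   s1  s0 
 * s1   s2  s1 
   s2   s2  s2 
(> = start, * = accepting)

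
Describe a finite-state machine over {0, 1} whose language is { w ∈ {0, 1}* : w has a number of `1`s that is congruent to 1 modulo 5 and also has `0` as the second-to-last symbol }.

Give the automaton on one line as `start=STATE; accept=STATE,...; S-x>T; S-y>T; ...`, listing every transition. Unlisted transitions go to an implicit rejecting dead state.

start=A; accept=D,G; A-0>B; A-1>C; B-0>B; B-1>D; C-0>E; C-1>F; D-0>E; D-1>F; E-0>G; E-1>F; F-0>F; F-1>H; G-0>G; G-1>F; H-0>H; H-1>I; I-0>I; I-1>A

Build one automaton per condition and run them in lockstep. The first has 5 states tracking the count of `1`s modulo 5; the second has 7 states tracking the last 2 symbols read. A product state is a pair (one from each), accepting exactly when both do. Equivalent product states are then merged.
       0  1 
>  A   B  C 
   B   B  D 
   C   E  F 
 * D   E  F 
   E   G  F 
   F   F  H 
 * G   G  F 
   H   H  I 
   I   I  A 
(> = start, * = accepting)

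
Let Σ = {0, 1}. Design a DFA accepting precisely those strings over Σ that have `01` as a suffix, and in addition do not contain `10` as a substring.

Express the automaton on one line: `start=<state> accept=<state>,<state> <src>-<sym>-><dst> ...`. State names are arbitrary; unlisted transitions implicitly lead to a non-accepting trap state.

start=q0 accept=q3 q0-0->q1 q0-1->q2 q1-0->q1 q1-1->q3 q2-0->q2 q2-1->q2 q3-0->q2 q3-1->q2

Build one automaton per condition and run them in lockstep. One (3 states) tracks how much of the suffix `01` has currently been matched; the other (3 states) tracks partial matches of the forbidden pattern `10`. Each combined state is a pair, one component from each; accept when both components accept. Minimizing collapses redundant product states.
        0   1  
>  q0   q1  q2 
   q1   q1  q3 
   q2   q2  q2 
 * q3   q2  q2 
(> = start, * = accepting)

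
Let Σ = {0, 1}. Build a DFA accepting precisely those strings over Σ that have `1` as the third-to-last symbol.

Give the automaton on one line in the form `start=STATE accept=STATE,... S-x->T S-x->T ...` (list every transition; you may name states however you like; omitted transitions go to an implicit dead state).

Because acceptance depends on a position counted from the end, the machine has to buffer the most recent 3 symbols. Make each state the string of the last up-to-3 symbols read; on input `x` shift the window left and append `x`. Accept when the buffered window has length 3 and begins with `1`.
15 states suffice.
          0    1  
>  q0     q1   q2 
   q1     q3   q4 
   q2     q5   q6 
   q3     q7   q8 
   q4     q9  q10 
   q5    q11  q12 
   q6    q13  q14 
   q7     q7   q8 
   q8     q9  q10 
   q9    q11  q12 
   q10   q13  q14 
 * q11    q7   q8 
 * q12    q9  q10 
 * q13   q11  q12 
 * q14   q13  q14 
(> = start, * = accepting)

start=q0 accept=q11,q12,q13,q14 q0-0->q1 q0-1->q2 q1-0->q3 q1-1->q4 q2-0->q5 q2-1->q6 q3-0->q7 q3-1->q8 q4-0->q9 q4-1->q10 q5-0->q11 q5-1->q12 q6-0->q13 q6-1->q14 q7-0->q7 q7-1->q8 q8-0->q9 q8-1->q10 q9-0->q11 q9-1->q12 q10-0->q13 q10-1->q14 q11-0->q7 q11-1->q8 q12-0->q9 q12-1->q10 q13-0->q11 q13-1->q12 q14-0->q13 q14-1->q14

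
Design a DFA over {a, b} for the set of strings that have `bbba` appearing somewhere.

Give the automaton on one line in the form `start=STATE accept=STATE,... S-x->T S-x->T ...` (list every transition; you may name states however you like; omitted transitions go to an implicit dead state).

start=s0 accept=s4 s0-a->s0 s0-b->s1 s1-a->s0 s1-b->s2 s2-a->s0 s2-b->s3 s3-a->s4 s3-b->s3 s4-a->s4 s4-b->s4

States s0..s3 record the length of the longest prefix of `bbba` that matches the current input suffix. Reaching s4 means `bbba` has been seen, and we stay there forever. Accept from s4.
        a   b  
>  s0   s0  s1 
   s1   s0  s2 
   s2   s0  s3 
   s3   s4  s3 
 * s4   s4  s4 
(> = start, * = accepting)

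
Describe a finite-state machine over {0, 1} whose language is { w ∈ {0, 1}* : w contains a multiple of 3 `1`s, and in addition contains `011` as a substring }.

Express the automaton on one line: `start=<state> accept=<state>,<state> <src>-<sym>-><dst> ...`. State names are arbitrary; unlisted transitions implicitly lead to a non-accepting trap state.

start=s0 accept=s9 s0-0->s1 s0-1->s2 s1-0->s1 s1-1->s3 s2-0->s4 s2-1->s5 s3-0->s4 s3-1->s6 s4-0->s4 s4-1->s7 s5-0->s8 s5-1->s0 s6-0->s6 s6-1->s9 s7-0->s8 s7-1->s9 s8-0->s8 s8-1->s10 s9-0->s9 s9-1->s11 s10-0->s1 s10-1->s11 s11-0->s11 s11-1->s6

Build one automaton per condition and run them in lockstep. One (3 states) tracks the count of `1`s modulo 3; the other (4 states) tracks whether and how much of `011` has been seen. Each combined state is a pair, one component from each; accept when both components accept.
12 states suffice.
          0    1  
>  s0     s1   s2 
   s1     s1   s3 
   s2     s4   s5 
   s3     s4   s6 
   s4     s4   s7 
   s5     s8   s0 
   s6     s6   s9 
   s7     s8   s9 
   s8     s8  s10 
 * s9     s9  s11 
   s10    s1  s11 
   s11   s11   s6 
(> = start, * = accepting)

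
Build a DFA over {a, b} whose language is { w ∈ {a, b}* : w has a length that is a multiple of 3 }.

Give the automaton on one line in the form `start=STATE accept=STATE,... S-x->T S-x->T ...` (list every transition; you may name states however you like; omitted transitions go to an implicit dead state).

Count input length modulo 3: every symbol advances one step around the cycle S0 → S1 → S2 → S0. Accept at S0.
3 states suffice.
        a   b  
>* S0   S1  S1 
   S1   S2  S2 
   S2   S0  S0 
(> = start, * = accepting)

start=S0 accept=S0 S0-a->S1 S0-b->S1 S1-a->S2 S1-b->S2 S2-a->S0 S2-b->S0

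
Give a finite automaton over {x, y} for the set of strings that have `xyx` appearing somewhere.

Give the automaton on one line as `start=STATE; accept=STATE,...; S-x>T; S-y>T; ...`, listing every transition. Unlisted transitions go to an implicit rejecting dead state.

States A..C record the length of the longest prefix of `xyx` that matches the current input suffix. Reaching D means `xyx` has been seen, and we stay there forever. Accept from D.
A 4-state machine:
       x  y 
>  A   B  A 
   B   B  C 
   C   D  A 
 * D   D  D 
(> = start, * = accepting)

start=A; accept=D; A-x>B; A-y>A; B-x>B; B-y>C; C-x>D; C-y>A; D-x>D; D-y>D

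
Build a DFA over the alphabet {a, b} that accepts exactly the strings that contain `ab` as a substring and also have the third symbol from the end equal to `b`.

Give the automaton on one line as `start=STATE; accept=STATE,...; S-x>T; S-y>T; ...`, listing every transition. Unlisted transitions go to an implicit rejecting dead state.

Run two small machines in parallel and take their product. The first has 3 states tracking whether and how much of `ab` has been seen; the second has 15 states tracking the last 3 symbols read. A product state is a pair (one from each), accepting exactly when both do. Minimizing collapses redundant product states.
An 11-state machine:
          a    b  
>  s0     s1   s2 
   s1     s1   s3 
   s2     s4   s2 
   s3     s5   s6 
   s4     s1   s7 
   s5     s8   s7 
   s6     s9  s10 
 * s7     s5   s6 
 * s8     s1   s3 
 * s9     s8   s7 
 * s10    s9  s10 
(> = start, * = accepting)

start=s0; accept=s7,s8,s9,s10; s0-a>s1; s0-b>s2; s1-a>s1; s1-b>s3; s2-a>s4; s2-b>s2; s3-a>s5; s3-b>s6; s4-a>s1; s4-b>s7; s5-a>s8; s5-b>s7; s6-a>s9; s6-b>s10; s7-a>s5; s7-b>s6; s8-a>s1; s8-b>s3; s9-a>s8; s9-b>s7; s10-a>s9; s10-b>s10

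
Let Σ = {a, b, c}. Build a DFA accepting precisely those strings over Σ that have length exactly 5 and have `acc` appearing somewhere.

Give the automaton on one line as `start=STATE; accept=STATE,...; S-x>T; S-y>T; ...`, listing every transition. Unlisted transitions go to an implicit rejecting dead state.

Build one automaton per condition and run them in lockstep. The first has 7 states tracking the input length, saturating at 6; the second has 4 states tracking whether and how much of `acc` has been seen. A product state is a pair (one from each), accepting exactly when both do. Minimizing collapses redundant product states.
A 13-state machine:
          a    b    c  
>  s0     s1   s2   s2 
   s1     s3   s4   s5 
   s2     s3   s4   s4 
   s3     s6   s7   s8 
   s4     s6   s7   s7 
   s5     s6   s7   s9 
   s6     s7   s7  s10 
   s7     s7   s7   s7 
   s8     s7   s7  s11 
   s9    s11  s11  s11 
   s10    s7   s7  s12 
   s11   s12  s12  s12 
 * s12    s7   s7   s7 
(> = start, * = accepting)

start=s0; accept=s12; s0-a>s1; s0-b>s2; s0-c>s2; s1-a>s3; s1-b>s4; s1-c>s5; s2-a>s3; s2-b>s4; s2-c>s4; s3-a>s6; s3-b>s7; s3-c>s8; s4-a>s6; s4-b>s7; s4-c>s7; s5-a>s6; s5-b>s7; s5-c>s9; s6-a>s7; s6-b>s7; s6-c>s10; s7-a>s7; s7-b>s7; s7-c>s7; s8-a>s7; s8-b>s7; s8-c>s11; s9-a>s11; s9-b>s11; s9-c>s11; s10-a>s7; s10-b>s7; s10-c>s12; s11-a>s12; s11-b>s12; s11-c>s12; s12-a>s7; s12-b>s7; s12-c>s7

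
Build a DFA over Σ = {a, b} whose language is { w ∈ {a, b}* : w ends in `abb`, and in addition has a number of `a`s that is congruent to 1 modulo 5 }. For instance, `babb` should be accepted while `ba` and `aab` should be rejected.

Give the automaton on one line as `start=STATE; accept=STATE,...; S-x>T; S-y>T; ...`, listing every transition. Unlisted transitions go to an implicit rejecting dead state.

Build one automaton per condition and run them in lockstep. One (4 states) tracks how much of the suffix `abb` has currently been matched; the other (5 states) tracks the count of `a`s modulo 5. Each combined state is a pair, one component from each; accept when both components accept.
A 20-state machine:
          a    b  
>  s0     s1   s0 
   s1     s2   s3 
   s2     s4   s5 
   s3     s2   s6 
   s4     s7   s8 
   s5     s4   s9 
 * s6     s2  s10 
   s7    s11  s12 
   s8     s7  s13 
   s9     s4  s14 
   s10    s2  s10 
   s11    s1  s15 
   s12   s11  s16 
   s13    s7  s17 
   s14    s4  s14 
   s15    s1  s18 
   s16   s11  s19 
   s17    s7  s17 
   s18    s1   s0 
   s19   s11  s19 
(> = start, * = accepting)

start=s0; accept=s6; s0-a>s1; s0-b>s0; s1-a>s2; s1-b>s3; s2-a>s4; s2-b>s5; s3-a>s2; s3-b>s6; s4-a>s7; s4-b>s8; s5-a>s4; s5-b>s9; s6-a>s2; s6-b>s10; s7-a>s11; s7-b>s12; s8-a>s7; s8-b>s13; s9-a>s4; s9-b>s14; s10-a>s2; s10-b>s10; s11-a>s1; s11-b>s15; s12-a>s11; s12-b>s16; s13-a>s7; s13-b>s17; s14-a>s4; s14-b>s14; s15-a>s1; s15-b>s18; s16-a>s11; s16-b>s19; s17-a>s7; s17-b>s17; s18-a>s1; s18-b>s0; s19-a>s11; s19-b>s19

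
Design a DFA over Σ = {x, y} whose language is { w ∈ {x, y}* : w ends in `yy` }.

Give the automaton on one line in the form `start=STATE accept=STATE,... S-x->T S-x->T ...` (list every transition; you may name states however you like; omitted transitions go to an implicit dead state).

start=q0 accept=q2 q0-x->q0 q0-y->q1 q1-x->q0 q1-y->q2 q2-x->q0 q2-y->q2

Remember how much of `yy` the current input suffix matches. State q0 means no match yet; q1 means the last symbol is `y`; q2 means the last 2 symbols are `yy`. Only q2 accepts. On a mismatch, fall back to the longest proper suffix that is still a prefix of `yy`.
A 3-state machine:
        x   y  
>  q0   q0  q1 
   q1   q0  q2 
 * q2   q0  q2 
(> = start, * = accepting)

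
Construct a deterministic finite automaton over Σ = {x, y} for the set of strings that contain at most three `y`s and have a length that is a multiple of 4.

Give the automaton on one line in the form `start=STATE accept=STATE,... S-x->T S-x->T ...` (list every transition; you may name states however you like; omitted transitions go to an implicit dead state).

start=A accept=A,K,L,M A-x->B A-y->C B-x->D B-y->E C-x->E C-y->F D-x->G D-y->H E-x->H E-y->I F-x->I F-y->J G-x->A G-y->K H-x->K H-y->L I-x->L I-y->M J-x->M J-y->N K-x->C K-y->O L-x->O L-y->P M-x->P M-y->Q N-x->Q N-y->Q O-x->F O-y->R P-x->R P-y->S Q-x->S Q-y->S R-x->J R-y->T S-x->T S-y->T T-x->N T-y->N

Handle the two conditions separately and then intersect. One (5 states) tracks the count of `y`s, saturating at 4; the other (4 states) tracks the input length modulo 4. Each combined state is a pair, one component from each; accept when both components accept.
With 20 states:
       x  y 
>* A   B  C 
   B   D  E 
   C   E  F 
   D   G  H 
   E   H  I 
   F   I  J 
   G   A  K 
   H   K  L 
   I   L  M 
   J   M  N 
 * K   C  O 
 * L   O  P 
 * M   P  Q 
   N   Q  Q 
   O   F  R 
   P   R  S 
   Q   S  S 
   R   J  T 
   S   T  T 
   T   N  N 
(> = start, * = accepting)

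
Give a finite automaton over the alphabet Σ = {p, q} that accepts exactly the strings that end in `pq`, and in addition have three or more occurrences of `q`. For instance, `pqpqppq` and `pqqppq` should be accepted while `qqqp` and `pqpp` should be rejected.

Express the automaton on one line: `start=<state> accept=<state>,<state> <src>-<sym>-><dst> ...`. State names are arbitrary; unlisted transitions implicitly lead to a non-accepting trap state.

start=S0 accept=S4 S0-p->S0 S0-q->S1 S1-p->S1 S1-q->S2 S2-p->S3 S2-q->S2 S3-p->S3 S3-q->S4 S4-p->S3 S4-q->S2

Run two small machines in parallel and take their product. The first has 3 states tracking how much of the suffix `pq` has currently been matched; the second has 5 states tracking the count of `q`s, saturating at 4. A product state is a pair (one from each), accepting exactly when both do. Equivalent product states are then merged.
        p   q  
>  S0   S0  S1 
   S1   S1  S2 
   S2   S3  S2 
   S3   S3  S4 
 * S4   S3  S2 
(> = start, * = accepting)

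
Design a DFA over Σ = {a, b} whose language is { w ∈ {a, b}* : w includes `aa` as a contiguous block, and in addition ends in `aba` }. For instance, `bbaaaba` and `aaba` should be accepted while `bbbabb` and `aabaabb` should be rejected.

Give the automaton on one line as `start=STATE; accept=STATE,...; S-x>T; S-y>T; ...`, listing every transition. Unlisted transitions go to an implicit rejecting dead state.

start=S0; accept=S6; S0-a>S1; S0-b>S0; S1-a>S2; S1-b>S3; S2-a>S2; S2-b>S4; S3-a>S5; S3-b>S0; S4-a>S6; S4-b>S7; S5-a>S2; S5-b>S3; S6-a>S2; S6-b>S4; S7-a>S2; S7-b>S7

Build one automaton per condition and run them in lockstep. One (3 states) tracks whether and how much of `aa` has been seen; the other (4 states) tracks how much of the suffix `aba` has currently been matched. Each combined state is a pair, one component from each; accept when both components accept.
An 8-state machine:
        a   b  
>  S0   S1  S0 
   S1   S2  S3 
   S2   S2  S4 
   S3   S5  S0 
   S4   S6  S7 
   S5   S2  S3 
 * S6   S2  S4 
   S7   S2  S7 
(> = start, * = accepting)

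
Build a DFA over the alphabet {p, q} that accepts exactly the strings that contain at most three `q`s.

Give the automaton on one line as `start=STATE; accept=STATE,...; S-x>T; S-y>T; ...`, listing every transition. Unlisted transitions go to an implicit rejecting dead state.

start=s0; accept=s0,s1,s2,s3; s0-p>s0; s0-q>s1; s1-p>s1; s1-q>s2; s2-p>s2; s2-q>s3; s3-p>s3; s3-q>s4; s4-p>s4; s4-q>s4

Only the number of `q`s matters, and only up to 4. Make a chain s0 → s1 → s2 → s3 → s4 advanced by each `q` (with s4 absorbing); every other symbol self-loops. The accepting set is {s0, s1, s2, s3}.
        p   q  
>* s0   s0  s1 
 * s1   s1  s2 
 * s2   s2  s3 
 * s3   s3  s4 
   s4   s4  s4 
(> = start, * = accepting)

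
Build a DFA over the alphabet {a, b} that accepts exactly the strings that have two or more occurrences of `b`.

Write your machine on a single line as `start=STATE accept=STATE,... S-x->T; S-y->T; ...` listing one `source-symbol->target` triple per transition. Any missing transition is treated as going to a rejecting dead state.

Count `b`s, saturating at 3: states q0 through q2 mean 0 through 2 `b`s seen; q3 means more than 2. Each `b` increments (capped at q3); other symbols loop. Accept from {q2, q3}.
With 4 states:
        a   b  
>  q0   q0  q1 
   q1   q1  q2 
 * q2   q2  q3 
 * q3   q3  q3 
(> = start, * = accepting)

start=q0; accept=q2,q3; q0-a->q0; q0-b->q1; q1-a->q1; q1-b->q2; q2-a->q2; q2-b->q3; q3-a->q3; q3-b->q3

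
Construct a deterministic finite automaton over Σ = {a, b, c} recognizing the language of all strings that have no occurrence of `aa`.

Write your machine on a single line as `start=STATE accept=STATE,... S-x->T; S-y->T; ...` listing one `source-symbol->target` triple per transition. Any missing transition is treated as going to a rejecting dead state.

Track partial matches of the forbidden pattern `aa`. State s2 is a dead state reached once `aa` has occurred; every other state accepts. s0 means no part of `aa` is currently matched.
3 states suffice.
        a   b   c  
>* s0   s1  s0  s0 
 * s1   s2  s0  s0 
   s2   s2  s2  s2 
(> = start, * = accepting)

start=s0; accept=s0,s1; s0-a->s1; s0-b->s0; s0-c->s0; s1-a->s2; s1-b->s0; s1-c->s0; s2-a->s2; s2-b->s2; s2-c->s2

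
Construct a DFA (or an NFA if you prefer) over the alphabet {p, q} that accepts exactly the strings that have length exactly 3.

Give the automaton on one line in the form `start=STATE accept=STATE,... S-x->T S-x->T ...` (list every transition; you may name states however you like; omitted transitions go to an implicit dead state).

We only need to distinguish lengths 0, 1, …, 3, and '>3'. Chain s0 → s1 → s2 → s3 → s4 on every symbol, with s4 looping. Accepting states: {s3}.
5 states suffice.
        p   q  
>  s0   s1  s1 
   s1   s2  s2 
   s2   s3  s3 
 * s3   s4  s4 
   s4   s4  s4 
(> = start, * = accepting)

start=s0 accept=s3 s0-p->s1 s0-q->s1 s1-p->s2 s1-q->s2 s2-p->s3 s2-q->s3 s3-p->s4 s3-q->s4 s4-p->s4 s4-q->s4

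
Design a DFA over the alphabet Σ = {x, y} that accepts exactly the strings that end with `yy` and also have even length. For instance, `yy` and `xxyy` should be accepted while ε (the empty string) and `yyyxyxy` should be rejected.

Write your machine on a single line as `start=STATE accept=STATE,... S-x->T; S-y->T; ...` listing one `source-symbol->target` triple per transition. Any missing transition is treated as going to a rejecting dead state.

Run two small machines in parallel and take their product. The first has 3 states tracking how much of the suffix `yy` has currently been matched; the second has 2 states tracking the input length modulo 2. A product state is a pair (one from each), accepting exactly when both do.
With 6 states:
       x  y 
>  A   B  C 
   B   A  D 
   C   A  E 
   D   B  F 
 * E   B  F 
   F   A  E 
(> = start, * = accepting)

start=A; accept=E; A-x->B; A-y->C; B-x->A; B-y->D; C-x->A; C-y->E; D-x->B; D-y->F; E-x->B; E-y->F; F-x->A; F-y->E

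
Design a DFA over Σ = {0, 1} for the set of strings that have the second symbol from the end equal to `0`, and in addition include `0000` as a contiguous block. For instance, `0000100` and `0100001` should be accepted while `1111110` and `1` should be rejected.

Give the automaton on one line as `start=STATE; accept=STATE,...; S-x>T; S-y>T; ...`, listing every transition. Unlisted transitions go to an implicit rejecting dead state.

Run two small machines in parallel and take their product. The first has 7 states tracking the last 2 symbols read; the second has 5 states tracking whether and how much of `0000` has been seen. A product state is a pair (one from each), accepting exactly when both do.
With 12 states:
          0    1  
>  s0     s1   s2 
   s1     s3   s4 
   s2     s5   s6 
   s3     s7   s4 
   s4     s5   s6 
   s5     s3   s4 
   s6     s5   s6 
   s7     s8   s4 
 * s8     s8   s9 
 * s9    s10  s11 
   s10    s8   s9 
   s11   s10  s11 
(> = start, * = accepting)

start=s0; accept=s8,s9; s0-0>s1; s0-1>s2; s1-0>s3; s1-1>s4; s2-0>s5; s2-1>s6; s3-0>s7; s3-1>s4; s4-0>s5; s4-1>s6; s5-0>s3; s5-1>s4; s6-0>s5; s6-1>s6; s7-0>s8; s7-1>s4; s8-0>s8; s8-1>s9; s9-0>s10; s9-1>s11; s10-0>s8; s10-1>s9; s11-0>s10; s11-1>s11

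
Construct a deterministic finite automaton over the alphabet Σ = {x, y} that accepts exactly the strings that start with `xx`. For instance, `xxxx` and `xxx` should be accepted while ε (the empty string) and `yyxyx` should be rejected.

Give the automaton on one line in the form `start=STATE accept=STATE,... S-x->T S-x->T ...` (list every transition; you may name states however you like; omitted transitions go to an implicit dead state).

Check the first 2 symbols one by one: q0 through q1 record how many have matched `xx` so far; any wrong symbol goes to the dead state q3. After all 2 match we enter the accepting sink q2.
4 states suffice.
        x   y  
>  q0   q1  q3 
   q1   q2  q3 
 * q2   q2  q2 
   q3   q3  q3 
(> = start, * = accepting)

start=q0 accept=q2 q0-x->q1 q0-y->q3 q1-x->q2 q1-y->q3 q2-x->q2 q2-y->q2 q3-x->q3 q3-y->q3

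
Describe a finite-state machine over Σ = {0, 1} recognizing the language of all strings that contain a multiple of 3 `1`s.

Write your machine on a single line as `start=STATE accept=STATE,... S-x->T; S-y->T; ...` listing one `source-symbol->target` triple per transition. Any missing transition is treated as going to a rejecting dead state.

Keep the running count of `1`s modulo 3: each `1` advances along the cycle A → B → C → A while other symbols loop. Accept at A.
       0  1 
>* A   A  B 
   B   B  C 
   C   C  A 
(> = start, * = accepting)

start=A; accept=A; A-0->A; A-1->B; B-0->B; B-1->C; C-0->C; C-1->A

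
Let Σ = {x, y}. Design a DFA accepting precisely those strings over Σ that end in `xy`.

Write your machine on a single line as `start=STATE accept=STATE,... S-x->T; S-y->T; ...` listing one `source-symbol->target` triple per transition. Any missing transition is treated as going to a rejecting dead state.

Let each state record the length of the longest suffix of the input read so far that is also a prefix of `xy`. q1 means the last symbol is `x`; q2 means the last 2 symbols are `xy`. Accept only at q2, where the string currently ends in `xy`.
        x   y  
>  q0   q1  q0 
   q1   q1  q2 
 * q2   q1  q0 
(> = start, * = accepting)

start=q0; accept=q2; q0-x->q1; q0-y->q0; q1-x->q1; q1-y->q2; q2-x->q1; q2-y->q0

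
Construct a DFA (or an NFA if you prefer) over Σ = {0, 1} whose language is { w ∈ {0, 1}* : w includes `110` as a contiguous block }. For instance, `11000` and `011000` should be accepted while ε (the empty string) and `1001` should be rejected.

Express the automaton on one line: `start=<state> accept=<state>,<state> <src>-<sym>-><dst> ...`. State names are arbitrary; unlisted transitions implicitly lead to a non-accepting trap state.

Track how much of `110` has been matched so far: state A is no progress, D is the absorbing accept state reached once `110` has occurred. Intermediate states record partial matches; on a mismatch, fall back to the longest reusable overlap.
With 4 states:
       0  1 
>  A   A  B 
   B   A  C 
   C   D  C 
 * D   D  D 
(> = start, * = accepting)

start=A accept=D A-0->A A-1->B B-0->A B-1->C C-0->D C-1->C D-0->D D-1->D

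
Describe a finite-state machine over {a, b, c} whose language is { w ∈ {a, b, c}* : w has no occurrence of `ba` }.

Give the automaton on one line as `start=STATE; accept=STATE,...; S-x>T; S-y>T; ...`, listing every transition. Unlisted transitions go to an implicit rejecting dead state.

start=q0; accept=q0,q1; q0-a>q0; q0-b>q1; q0-c>q0; q1-a>q2; q1-b>q1; q1-c>q0; q2-a>q2; q2-b>q2; q2-c>q2

This is the complement of 'contains `ba`'. Use the same substring-matching states — q0 through q2 holding how much of `ba` has just been matched — but flip the accepting set: everything except the trap q2 accepts.
        a   b   c  
>* q0   q0  q1  q0 
 * q1   q2  q1  q0 
   q2   q2  q2  q2 
(> = start, * = accepting)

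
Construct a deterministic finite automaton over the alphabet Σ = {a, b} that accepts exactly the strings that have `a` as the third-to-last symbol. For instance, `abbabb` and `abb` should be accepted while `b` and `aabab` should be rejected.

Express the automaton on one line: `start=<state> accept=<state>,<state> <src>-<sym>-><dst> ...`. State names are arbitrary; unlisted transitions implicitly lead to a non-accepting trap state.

start=S0 accept=S7,S8,S9,S10 S0-a->S1 S0-b->S2 S1-a->S3 S1-b->S4 S2-a->S5 S2-b->S6 S3-a->S7 S3-b->S8 S4-a->S9 S4-b->S10 S5-a->S11 S5-b->S12 S6-a->S13 S6-b->S14 S7-a->S7 S7-b->S8 S8-a->S9 S8-b->S10 S9-a->S11 S9-b->S12 S10-a->S13 S10-b->S14 S11-a->S7 S11-b->S8 S12-a->S9 S12-b->S10 S13-a->S11 S13-b->S12 S14-a->S13 S14-b->S14

A DFA must remember the last 3 symbols (since which symbol is third-to-last isn't known until the input ends). Use one state per possible window of the last ≤3 symbols; accept from those whose window starts with `a`.
15 states suffice.
          a    b  
>  S0     S1   S2 
   S1     S3   S4 
   S2     S5   S6 
   S3     S7   S8 
   S4     S9  S10 
   S5    S11  S12 
   S6    S13  S14 
 * S7     S7   S8 
 * S8     S9  S10 
 * S9    S11  S12 
 * S10   S13  S14 
   S11    S7   S8 
   S12    S9  S10 
   S13   S11  S12 
   S14   S13  S14 
(> = start, * = accepting)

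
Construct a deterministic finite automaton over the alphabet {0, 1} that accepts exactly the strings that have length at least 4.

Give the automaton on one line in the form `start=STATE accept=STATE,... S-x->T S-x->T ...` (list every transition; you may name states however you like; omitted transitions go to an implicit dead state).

start=q0 accept=q4,q5 q0-0->q1 q0-1->q1 q1-0->q2 q1-1->q2 q2-0->q3 q2-1->q3 q3-0->q4 q3-1->q4 q4-0->q5 q4-1->q5 q5-0->q5 q5-1->q5

We only need to distinguish lengths 0, 1, …, 4, and '>4'. Chain q0 → q1 → q2 → q3 → q4 → q5 on every symbol, with q5 looping. Accepting states: {q4, q5}.
A 6-state machine:
        0   1  
>  q0   q1  q1 
   q1   q2  q2 
   q2   q3  q3 
   q3   q4  q4 
 * q4   q5  q5 
 * q5   q5  q5 
(> = start, * = accepting)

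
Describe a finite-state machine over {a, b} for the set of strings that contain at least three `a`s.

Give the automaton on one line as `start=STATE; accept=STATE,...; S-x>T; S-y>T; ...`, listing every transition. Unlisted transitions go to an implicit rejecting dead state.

start=q0; accept=q3,q4; q0-a>q1; q0-b>q0; q1-a>q2; q1-b>q1; q2-a>q3; q2-b>q2; q3-a>q4; q3-b>q3; q4-a>q4; q4-b>q4

Count `a`s, saturating at 4: states q0 through q3 mean 0 through 3 `a`s seen; q4 means more than 3. Each `a` increments (capped at q4); other symbols loop. Accept from {q3, q4}.
        a   b  
>  q0   q1  q0 
   q1   q2  q1 
   q2   q3  q2 
 * q3   q4  q3 
 * q4   q4  q4 
(> = start, * = accepting)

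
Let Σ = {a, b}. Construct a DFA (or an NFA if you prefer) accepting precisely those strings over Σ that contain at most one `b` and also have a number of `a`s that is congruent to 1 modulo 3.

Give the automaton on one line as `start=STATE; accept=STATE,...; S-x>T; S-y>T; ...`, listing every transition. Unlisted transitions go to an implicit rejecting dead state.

Run two small machines in parallel and take their product. One (3 states) tracks the count of `b`s, saturating at 2; the other (3 states) tracks the count of `a`s modulo 3. Each combined state is a pair, one component from each; accept when both components accept. After merging equivalent states the machine shrinks.
7 states suffice.
        a   b  
>  s0   s1  s2 
 * s1   s3  s4 
   s2   s4  s5 
   s3   s0  s6 
 * s4   s6  s5 
   s5   s5  s5 
   s6   s2  s5 
(> = start, * = accepting)

start=s0; accept=s1,s4; s0-a>s1; s0-b>s2; s1-a>s3; s1-b>s4; s2-a>s4; s2-b>s5; s3-a>s0; s3-b>s6; s4-a>s6; s4-b>s5; s5-a>s5; s5-b>s5; s6-a>s2; s6-b>s5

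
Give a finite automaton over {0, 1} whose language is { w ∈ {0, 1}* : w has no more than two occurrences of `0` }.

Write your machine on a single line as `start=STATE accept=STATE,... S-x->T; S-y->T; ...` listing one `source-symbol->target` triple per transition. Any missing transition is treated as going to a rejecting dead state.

start=S0; accept=S0,S1,S2; S0-0->S1; S0-1->S0; S1-0->S2; S1-1->S1; S2-0->S3; S2-1->S2; S3-0->S3; S3-1->S3

Count `0`s, saturating at 3: states S0 through S2 mean 0 through 2 `0`s seen; S3 means more than 2. Each `0` increments (capped at S3); other symbols loop. Accept from {S0, S1, S2}.
4 states suffice.
        0   1  
>* S0   S1  S0 
 * S1   S2  S1 
 * S2   S3  S2 
   S3   S3  S3 
(> = start, * = accepting)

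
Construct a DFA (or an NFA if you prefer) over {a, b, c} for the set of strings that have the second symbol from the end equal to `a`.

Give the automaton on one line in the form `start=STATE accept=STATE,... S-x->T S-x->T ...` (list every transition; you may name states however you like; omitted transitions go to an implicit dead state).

start=q0 accept=q4,q5,q6 q0-a->q1 q0-b->q2 q0-c->q3 q1-a->q4 q1-b->q5 q1-c->q6 q2-a->q7 q2-b->q8 q2-c->q9 q3-a->q10 q3-b->q11 q3-c->q12 q4-a->q4 q4-b->q5 q4-c->q6 q5-a->q7 q5-b->q8 q5-c->q9 q6-a->q10 q6-b->q11 q6-c->q12 q7-a->q4 q7-b->q5 q7-c->q6 q8-a->q7 q8-b->q8 q8-c->q9 q9-a->q10 q9-b->q11 q9-c->q12 q10-a->q4 q10-b->q5 q10-c->q6 q11-a->q7 q11-b->q8 q11-c->q9 q12-a->q10 q12-b->q11 q12-c->q12

A DFA must remember the last 2 symbols (since which symbol is second-to-last isn't known until the input ends). Use one state per possible window of the last ≤2 symbols; accept from those whose window starts with `a`.
          a    b    c  
>  q0     q1   q2   q3 
   q1     q4   q5   q6 
   q2     q7   q8   q9 
   q3    q10  q11  q12 
 * q4     q4   q5   q6 
 * q5     q7   q8   q9 
 * q6    q10  q11  q12 
   q7     q4   q5   q6 
   q8     q7   q8   q9 
   q9    q10  q11  q12 
   q10    q4   q5   q6 
   q11    q7   q8   q9 
   q12   q10  q11  q12 
(> = start, * = accepting)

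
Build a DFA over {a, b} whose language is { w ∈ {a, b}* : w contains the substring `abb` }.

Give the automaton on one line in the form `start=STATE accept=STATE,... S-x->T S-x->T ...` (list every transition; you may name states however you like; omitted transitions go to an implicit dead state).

States q0..q2 record the length of the longest prefix of `abb` that matches the current input suffix. Reaching q3 means `abb` has been seen, and we stay there forever. Accept from q3.
A 4-state machine:
        a   b  
>  q0   q1  q0 
   q1   q1  q2 
   q2   q1  q3 
 * q3   q3  q3 
(> = start, * = accepting)

start=q0 accept=q3 q0-a->q1 q0-b->q0 q1-a->q1 q1-b->q2 q2-a->q1 q2-b->q3 q3-a->q3 q3-b->q3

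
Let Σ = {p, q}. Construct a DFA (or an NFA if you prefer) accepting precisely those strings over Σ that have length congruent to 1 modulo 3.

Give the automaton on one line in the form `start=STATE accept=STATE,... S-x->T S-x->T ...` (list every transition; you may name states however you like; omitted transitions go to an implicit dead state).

Only the length mod 3 matters, so use a 3-cycle: from any state, every input symbol moves to the next state, wrapping S2 back to S0. Mark S1 accepting.
A 3-state machine:
        p   q  
>  S0   S1  S1 
 * S1   S2  S2 
   S2   S0  S0 
(> = start, * = accepting)

start=S0 accept=S1 S0-p->S1 S0-q->S1 S1-p->S2 S1-q->S2 S2-p->S0 S2-q->S0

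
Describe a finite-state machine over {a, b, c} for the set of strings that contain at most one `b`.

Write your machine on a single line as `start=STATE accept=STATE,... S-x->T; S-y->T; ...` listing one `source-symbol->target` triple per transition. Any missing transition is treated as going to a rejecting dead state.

start=q0; accept=q0,q1; q0-a->q0; q0-b->q1; q0-c->q0; q1-a->q1; q1-b->q2; q1-c->q1; q2-a->q2; q2-b->q2; q2-c->q2

Count `b`s, saturating at 2: state q0 means no `b` yet, q1 means one `b` seen, q2 means more than one. Each `b` increments (capped at q2); other symbols loop. Accept from {q0, q1}.
With 3 states:
        a   b   c  
>* q0   q0  q1  q0 
 * q1   q1  q2  q1 
   q2   q2  q2  q2 
(> = start, * = accepting)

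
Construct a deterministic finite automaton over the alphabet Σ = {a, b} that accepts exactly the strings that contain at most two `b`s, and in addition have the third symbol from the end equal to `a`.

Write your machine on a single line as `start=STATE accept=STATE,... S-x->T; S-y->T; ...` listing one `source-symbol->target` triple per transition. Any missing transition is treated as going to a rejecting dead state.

Handle the two conditions separately and then intersect. The first has 4 states tracking the count of `b`s, saturating at 3; the second has 15 states tracking the last 3 symbols read. A product state is a pair (one from each), accepting exactly when both do. After merging equivalent states the machine shrinks.
20 states suffice.
          a    b  
>  s0     s1   s2 
   s1     s3   s4 
   s2     s5   s6 
   s3     s7   s8 
   s4     s9  s10 
   s5    s11  s12 
   s6    s13  s14 
 * s7     s7   s8 
 * s8     s9  s10 
 * s9    s11  s12 
 * s10   s13  s14 
   s11   s15  s16 
   s12   s17  s14 
   s13   s18  s14 
   s14   s14  s14 
 * s15   s15  s16 
 * s16   s17  s14 
 * s17   s18  s14 
   s18   s19  s14 
 * s19   s19  s14 
(> = start, * = accepting)

start=s0; accept=s7,s8,s9,s10,s15,s16,s17,s19; s0-a->s1; s0-b->s2; s1-a->s3; s1-b->s4; s2-a->s5; s2-b->s6; s3-a->s7; s3-b->s8; s4-a->s9; s4-b->s10; s5-a->s11; s5-b->s12; s6-a->s13; s6-b->s14; s7-a->s7; s7-b->s8; s8-a->s9; s8-b->s10; s9-a->s11; s9-b->s12; s10-a->s13; s10-b->s14; s11-a->s15; s11-b->s16; s12-a->s17; s12-b->s14; s13-a->s18; s13-b->s14; s14-a->s14; s14-b->s14; s15-a->s15; s15-b->s16; s16-a->s17; s16-b->s14; s17-a->s18; s17-b->s14; s18-a->s19; s18-b->s14; s19-a->s19; s19-b->s14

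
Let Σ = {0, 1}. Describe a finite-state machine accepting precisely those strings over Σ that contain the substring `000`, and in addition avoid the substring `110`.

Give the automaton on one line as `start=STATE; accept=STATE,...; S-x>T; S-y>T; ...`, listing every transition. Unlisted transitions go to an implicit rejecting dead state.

Run two small machines in parallel and take their product. One (4 states) tracks whether and how much of `000` has been seen; the other (4 states) tracks partial matches of the forbidden pattern `110`. Each combined state is a pair, one component from each; accept when both components accept. Minimizing collapses redundant product states.
An 8-state machine:
        0   1  
>  q0   q1  q2 
   q1   q3  q2 
   q2   q1  q4 
   q3   q5  q2 
   q4   q4  q4 
 * q5   q5  q6 
 * q6   q5  q7 
 * q7   q4  q7 
(> = start, * = accepting)

start=q0; accept=q5,q6,q7; q0-0>q1; q0-1>q2; q1-0>q3; q1-1>q2; q2-0>q1; q2-1>q4; q3-0>q5; q3-1>q2; q4-0>q4; q4-1>q4; q5-0>q5; q5-1>q6; q6-0>q5; q6-1>q7; q7-0>q4; q7-1>q7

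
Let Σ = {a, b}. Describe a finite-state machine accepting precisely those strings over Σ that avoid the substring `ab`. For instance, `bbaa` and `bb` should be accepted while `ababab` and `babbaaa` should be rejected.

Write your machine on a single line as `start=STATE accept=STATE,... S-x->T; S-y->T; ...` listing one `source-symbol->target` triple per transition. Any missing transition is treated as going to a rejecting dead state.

Track partial matches of the forbidden pattern `ab`. State s2 is a dead state reached once `ab` has occurred; every other state accepts. s0 means no part of `ab` is currently matched.
A 3-state machine:
        a   b  
>* s0   s1  s0 
 * s1   s1  s2 
   s2   s2  s2 
(> = start, * = accepting)

start=s0; accept=s0,s1; s0-a->s1; s0-b->s0; s1-a->s1; s1-b->s2; s2-a->s2; s2-b->s2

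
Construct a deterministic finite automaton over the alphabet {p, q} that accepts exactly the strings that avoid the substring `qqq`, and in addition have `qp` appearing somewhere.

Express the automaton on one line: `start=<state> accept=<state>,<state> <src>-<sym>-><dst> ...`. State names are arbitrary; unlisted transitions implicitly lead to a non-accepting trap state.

Run two small machines in parallel and take their product. One (4 states) tracks partial matches of the forbidden pattern `qqq`; the other (3 states) tracks whether and how much of `qp` has been seen. Each combined state is a pair, one component from each; accept when both components accept. After merging equivalent states the machine shrinks.
With 7 states:
       p  q 
>  A   A  B 
   B   C  D 
 * C   C  E 
   D   C  F 
 * E   C  G 
   F   F  F 
 * G   C  F 
(> = start, * = accepting)

start=A accept=C,E,G A-p->A A-q->B B-p->C B-q->D C-p->C C-q->E D-p->C D-q->F E-p->C E-q->G F-p->F F-q->F G-p->C G-q->F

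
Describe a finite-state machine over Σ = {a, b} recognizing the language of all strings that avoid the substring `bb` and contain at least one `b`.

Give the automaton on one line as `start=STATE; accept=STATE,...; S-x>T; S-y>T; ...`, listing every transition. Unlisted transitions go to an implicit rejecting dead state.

Handle the two conditions separately and then intersect. The first has 3 states tracking partial matches of the forbidden pattern `bb`; the second has 3 states tracking the count of `b`s, saturating at 2. A product state is a pair (one from each), accepting exactly when both do. Minimizing collapses redundant product states.
With 4 states:
        a   b  
>  q0   q0  q1 
 * q1   q2  q3 
 * q2   q2  q1 
   q3   q3  q3 
(> = start, * = accepting)

start=q0; accept=q1,q2; q0-a>q0; q0-b>q1; q1-a>q2; q1-b>q3; q2-a>q2; q2-b>q1; q3-a>q3; q3-b>q3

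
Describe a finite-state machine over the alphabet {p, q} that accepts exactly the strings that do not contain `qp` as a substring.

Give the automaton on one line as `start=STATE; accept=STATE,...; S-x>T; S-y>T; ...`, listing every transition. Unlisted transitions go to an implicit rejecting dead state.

Track partial matches of the forbidden pattern `qp`. State S2 is a dead state reached once `qp` has occurred; every other state accepts. S0 means no part of `qp` is currently matched.
With 3 states:
        p   q  
>* S0   S0  S1 
 * S1   S2  S1 
   S2   S2  S2 
(> = start, * = accepting)

start=S0; accept=S0,S1; S0-p>S0; S0-q>S1; S1-p>S2; S1-q>S1; S2-p>S2; S2-q>S2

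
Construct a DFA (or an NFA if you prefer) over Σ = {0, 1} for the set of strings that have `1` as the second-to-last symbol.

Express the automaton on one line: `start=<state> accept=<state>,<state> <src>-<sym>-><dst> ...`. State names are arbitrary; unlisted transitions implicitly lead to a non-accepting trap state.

A DFA must remember the last 2 symbols (since which symbol is second-to-last isn't known until the input ends). Use one state per possible window of the last ≤2 symbols; accept from those whose window starts with `1`.
       0  1 
>  A   B  C 
   B   D  E 
   C   F  G 
   D   D  E 
   E   F  G 
 * F   D  E 
 * G   F  G 
(> = start, * = accepting)

start=A accept=F,G A-0->B A-1->C B-0->D B-1->E C-0->F C-1->G D-0->D D-1->E E-0->F E-1->G F-0->D F-1->E G-0->F G-1->G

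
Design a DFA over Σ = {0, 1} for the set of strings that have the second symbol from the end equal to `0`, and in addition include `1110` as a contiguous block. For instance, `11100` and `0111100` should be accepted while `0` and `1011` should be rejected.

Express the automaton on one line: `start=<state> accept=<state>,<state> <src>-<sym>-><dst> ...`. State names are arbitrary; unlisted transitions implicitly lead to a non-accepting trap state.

Handle the two conditions separately and then intersect. One (7 states) tracks the last 2 symbols read; the other (5 states) tracks whether and how much of `1110` has been seen. Each combined state is a pair, one component from each; accept when both components accept. Minimizing collapses redundant product states.
With 7 states:
        0   1  
>  S0   S0  S1 
   S1   S0  S2 
   S2   S0  S3 
   S3   S4  S3 
   S4   S5  S6 
 * S5   S5  S6 
 * S6   S4  S3 
(> = start, * = accepting)

start=S0 accept=S5,S6 S0-0->S0 S0-1->S1 S1-0->S0 S1-1->S2 S2-0->S0 S2-1->S3 S3-0->S4 S3-1->S3 S4-0->S5 S4-1->S6 S5-0->S5 S5-1->S6 S6-0->S4 S6-1->S3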